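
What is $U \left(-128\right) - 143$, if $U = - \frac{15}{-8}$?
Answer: $-383$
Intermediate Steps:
$U = \frac{15}{8}$ ($U = \left(-15\right) \left(- \frac{1}{8}\right) = \frac{15}{8} \approx 1.875$)
$U \left(-128\right) - 143 = \frac{15}{8} \left(-128\right) - 143 = -240 - 143 = -383$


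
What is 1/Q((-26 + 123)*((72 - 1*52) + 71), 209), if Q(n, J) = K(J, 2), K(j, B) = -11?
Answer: -1/11 ≈ -0.090909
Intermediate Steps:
Q(n, J) = -11
1/Q((-26 + 123)*((72 - 1*52) + 71), 209) = 1/(-11) = -1/11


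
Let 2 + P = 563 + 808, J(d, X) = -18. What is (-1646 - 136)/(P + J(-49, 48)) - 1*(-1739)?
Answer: 2347607/1351 ≈ 1737.7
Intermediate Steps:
P = 1369 (P = -2 + (563 + 808) = -2 + 1371 = 1369)
(-1646 - 136)/(P + J(-49, 48)) - 1*(-1739) = (-1646 - 136)/(1369 - 18) - 1*(-1739) = -1782/1351 + 1739 = 2347607/1351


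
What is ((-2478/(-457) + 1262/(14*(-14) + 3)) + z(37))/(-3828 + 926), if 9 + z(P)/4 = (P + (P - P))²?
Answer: -239857480/127979651 ≈ -1.8742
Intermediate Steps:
z(P) = -36 + 4*P² (z(P) = -36 + 4*(P + (P - P))² = -36 + 4*(P + 0)² = -36 + 4*P²)
((-2478/(-457) + 1262/(14*(-14) + 3)) + z(37))/(-3828 + 926) = ((-2478/(-457) + 1262/(14*(-14) + 3)) + (-36 + 4*37²))/(-3828 + 926) = ((-2478*(-1/457) + 1262/(-196 + 3)) + (-36 + 4*1369))/(-2902) = ((2478/457 + 1262/(-193)) + (-36 + 5476))*(-1/2902) = ((2478/457 + 1262*(-1/193)) + 5440)*(-1/2902) = ((2478/457 - 1262/193) + 5440)*(-1/2902) = (-98480/88201 + 5440)*(-1/2902) = (479714960/88201)*(-1/2902) = -239857480/127979651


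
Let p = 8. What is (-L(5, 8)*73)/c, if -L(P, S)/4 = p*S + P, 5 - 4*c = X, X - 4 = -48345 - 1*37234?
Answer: 20148/21395 ≈ 0.94172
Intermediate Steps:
X = -85575 (X = 4 + (-48345 - 1*37234) = 4 + (-48345 - 37234) = 4 - 85579 = -85575)
c = 21395 (c = 5/4 - ¼*(-85575) = 5/4 + 85575/4 = 21395)
L(P, S) = -32*S - 4*P (L(P, S) = -4*(8*S + P) = -4*(P + 8*S) = -32*S - 4*P)
(-L(5, 8)*73)/c = (-(-32*8 - 4*5)*73)/21395 = (-(-256 - 20)*73)*(1/21395) = (-1*(-276)*73)*(1/21395) = (276*73)*(1/21395) = 20148*(1/21395) = 20148/21395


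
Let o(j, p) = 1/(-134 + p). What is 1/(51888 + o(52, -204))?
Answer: 338/17538143 ≈ 1.9272e-5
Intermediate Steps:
1/(51888 + o(52, -204)) = 1/(51888 + 1/(-134 - 204)) = 1/(51888 + 1/(-338)) = 1/(51888 - 1/338) = 1/(17538143/338) = 338/17538143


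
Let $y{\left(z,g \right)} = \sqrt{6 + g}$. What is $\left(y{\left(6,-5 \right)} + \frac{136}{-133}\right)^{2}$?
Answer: $\frac{9}{17689} \approx 0.00050879$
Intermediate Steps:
$\left(y{\left(6,-5 \right)} + \frac{136}{-133}\right)^{2} = \left(\sqrt{6 - 5} + \frac{136}{-133}\right)^{2} = \left(\sqrt{1} + 136 \left(- \frac{1}{133}\right)\right)^{2} = \left(1 - \frac{136}{133}\right)^{2} = \left(- \frac{3}{133}\right)^{2} = \frac{9}{17689}$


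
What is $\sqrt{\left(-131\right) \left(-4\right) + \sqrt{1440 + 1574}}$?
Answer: $\sqrt{524 + \sqrt{3014}} \approx 24.06$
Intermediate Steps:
$\sqrt{\left(-131\right) \left(-4\right) + \sqrt{1440 + 1574}} = \sqrt{524 + \sqrt{3014}}$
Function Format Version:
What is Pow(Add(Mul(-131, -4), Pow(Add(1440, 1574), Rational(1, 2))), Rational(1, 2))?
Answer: Pow(Add(524, Pow(3014, Rational(1, 2))), Rational(1, 2)) ≈ 24.060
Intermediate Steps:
Pow(Add(Mul(-131, -4), Pow(Add(1440, 1574), Rational(1, 2))), Rational(1, 2)) = Pow(Add(524, Pow(3014, Rational(1, 2))), Rational(1, 2))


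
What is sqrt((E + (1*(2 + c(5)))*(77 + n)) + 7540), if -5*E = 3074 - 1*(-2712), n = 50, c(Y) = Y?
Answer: sqrt(181795)/5 ≈ 85.275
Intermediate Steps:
E = -5786/5 (E = -(3074 - 1*(-2712))/5 = -(3074 + 2712)/5 = -1/5*5786 = -5786/5 ≈ -1157.2)
sqrt((E + (1*(2 + c(5)))*(77 + n)) + 7540) = sqrt((-5786/5 + (1*(2 + 5))*(77 + 50)) + 7540) = sqrt((-5786/5 + (1*7)*127) + 7540) = sqrt((-5786/5 + 7*127) + 7540) = sqrt((-5786/5 + 889) + 7540) = sqrt(-1341/5 + 7540) = sqrt(36359/5) = sqrt(181795)/5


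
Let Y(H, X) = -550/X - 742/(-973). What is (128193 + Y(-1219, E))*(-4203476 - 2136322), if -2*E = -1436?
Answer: -40555426111818156/49901 ≈ -8.1272e+11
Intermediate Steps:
E = 718 (E = -1/2*(-1436) = 718)
Y(H, X) = 106/139 - 550/X (Y(H, X) = -550/X - 742*(-1/973) = -550/X + 106/139 = 106/139 - 550/X)
(128193 + Y(-1219, E))*(-4203476 - 2136322) = (128193 + (106/139 - 550/718))*(-4203476 - 2136322) = (128193 + (106/139 - 550*1/718))*(-6339798) = (128193 + (106/139 - 275/359))*(-6339798) = (128193 - 171/49901)*(-6339798) = (6396958722/49901)*(-6339798) = -40555426111818156/49901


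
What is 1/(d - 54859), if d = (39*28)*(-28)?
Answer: -1/85435 ≈ -1.1705e-5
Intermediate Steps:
d = -30576 (d = 1092*(-28) = -30576)
1/(d - 54859) = 1/(-30576 - 54859) = 1/(-85435) = -1/85435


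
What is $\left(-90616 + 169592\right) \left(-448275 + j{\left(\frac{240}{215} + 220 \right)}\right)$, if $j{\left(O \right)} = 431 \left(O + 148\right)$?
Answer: $- \frac{982066007168}{43} \approx -2.2839 \cdot 10^{10}$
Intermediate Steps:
$j{\left(O \right)} = 63788 + 431 O$ ($j{\left(O \right)} = 431 \left(148 + O\right) = 63788 + 431 O$)
$\left(-90616 + 169592\right) \left(-448275 + j{\left(\frac{240}{215} + 220 \right)}\right) = \left(-90616 + 169592\right) \left(-448275 + \left(63788 + 431 \left(\frac{240}{215} + 220\right)\right)\right) = 78976 \left(-448275 + \left(63788 + 431 \left(240 \cdot \frac{1}{215} + 220\right)\right)\right) = 78976 \left(-448275 + \left(63788 + 431 \left(\frac{48}{43} + 220\right)\right)\right) = 78976 \left(-448275 + \left(63788 + 431 \cdot \frac{9508}{43}\right)\right) = 78976 \left(-448275 + \left(63788 + \frac{4097948}{43}\right)\right) = 78976 \left(-448275 + \frac{6840832}{43}\right) = 78976 \left(- \frac{12434993}{43}\right) = - \frac{982066007168}{43}$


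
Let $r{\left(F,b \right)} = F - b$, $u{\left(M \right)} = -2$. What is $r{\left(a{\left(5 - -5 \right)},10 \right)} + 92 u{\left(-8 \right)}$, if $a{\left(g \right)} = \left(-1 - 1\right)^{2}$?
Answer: $-190$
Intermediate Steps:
$a{\left(g \right)} = 4$ ($a{\left(g \right)} = \left(-2\right)^{2} = 4$)
$r{\left(a{\left(5 - -5 \right)},10 \right)} + 92 u{\left(-8 \right)} = \left(4 - 10\right) + 92 \left(-2\right) = \left(4 - 10\right) - 184 = -6 - 184 = -190$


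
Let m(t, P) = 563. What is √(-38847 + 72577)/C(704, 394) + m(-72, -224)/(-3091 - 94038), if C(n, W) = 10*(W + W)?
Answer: -563/97129 + √33730/7880 ≈ 0.017510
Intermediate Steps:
C(n, W) = 20*W (C(n, W) = 10*(2*W) = 20*W)
√(-38847 + 72577)/C(704, 394) + m(-72, -224)/(-3091 - 94038) = √(-38847 + 72577)/((20*394)) + 563/(-3091 - 94038) = √33730/7880 + 563/(-97129) = √33730*(1/7880) + 563*(-1/97129) = √33730/7880 - 563/97129 = -563/97129 + √33730/7880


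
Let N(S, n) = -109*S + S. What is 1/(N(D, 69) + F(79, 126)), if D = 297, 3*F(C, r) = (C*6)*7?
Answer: -1/30970 ≈ -3.2289e-5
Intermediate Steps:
F(C, r) = 14*C (F(C, r) = ((C*6)*7)/3 = ((6*C)*7)/3 = (42*C)/3 = 14*C)
N(S, n) = -108*S
1/(N(D, 69) + F(79, 126)) = 1/(-108*297 + 14*79) = 1/(-32076 + 1106) = 1/(-30970) = -1/30970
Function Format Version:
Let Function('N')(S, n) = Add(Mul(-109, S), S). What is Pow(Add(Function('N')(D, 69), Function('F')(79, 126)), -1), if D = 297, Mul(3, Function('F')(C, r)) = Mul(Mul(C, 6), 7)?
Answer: Rational(-1, 30970) ≈ -3.2289e-5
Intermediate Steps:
Function('F')(C, r) = Mul(14, C) (Function('F')(C, r) = Mul(Rational(1, 3), Mul(Mul(C, 6), 7)) = Mul(Rational(1, 3), Mul(Mul(6, C), 7)) = Mul(Rational(1, 3), Mul(42, C)) = Mul(14, C))
Function('N')(S, n) = Mul(-108, S)
Pow(Add(Function('N')(D, 69), Function('F')(79, 126)), -1) = Pow(Add(Mul(-108, 297), Mul(14, 79)), -1) = Pow(Add(-32076, 1106), -1) = Pow(-30970, -1) = Rational(-1, 30970)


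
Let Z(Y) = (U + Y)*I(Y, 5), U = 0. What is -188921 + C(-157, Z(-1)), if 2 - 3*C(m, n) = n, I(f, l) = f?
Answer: -566762/3 ≈ -1.8892e+5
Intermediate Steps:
Z(Y) = Y**2 (Z(Y) = (0 + Y)*Y = Y*Y = Y**2)
C(m, n) = 2/3 - n/3
-188921 + C(-157, Z(-1)) = -188921 + (2/3 - 1/3*(-1)**2) = -188921 + (2/3 - 1/3*1) = -188921 + (2/3 - 1/3) = -188921 + 1/3 = -566762/3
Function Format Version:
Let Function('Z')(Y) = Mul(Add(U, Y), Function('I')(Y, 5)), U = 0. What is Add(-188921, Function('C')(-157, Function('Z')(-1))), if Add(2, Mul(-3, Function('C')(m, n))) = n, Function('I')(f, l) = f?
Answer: Rational(-566762, 3) ≈ -1.8892e+5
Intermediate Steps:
Function('Z')(Y) = Pow(Y, 2) (Function('Z')(Y) = Mul(Add(0, Y), Y) = Mul(Y, Y) = Pow(Y, 2))
Function('C')(m, n) = Add(Rational(2, 3), Mul(Rational(-1, 3), n))
Add(-188921, Function('C')(-157, Function('Z')(-1))) = Add(-188921, Add(Rational(2, 3), Mul(Rational(-1, 3), Pow(-1, 2)))) = Add(-188921, Add(Rational(2, 3), Mul(Rational(-1, 3), 1))) = Add(-188921, Add(Rational(2, 3), Rational(-1, 3))) = Add(-188921, Rational(1, 3)) = Rational(-566762, 3)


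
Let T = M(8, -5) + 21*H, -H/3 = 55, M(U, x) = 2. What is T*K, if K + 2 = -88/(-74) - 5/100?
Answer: 2205931/740 ≈ 2981.0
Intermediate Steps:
K = -637/740 (K = -2 + (-88/(-74) - 5/100) = -2 + (-88*(-1/74) - 5*1/100) = -2 + (44/37 - 1/20) = -2 + 843/740 = -637/740 ≈ -0.86081)
H = -165 (H = -3*55 = -165)
T = -3463 (T = 2 + 21*(-165) = 2 - 3465 = -3463)
T*K = -3463*(-637/740) = 2205931/740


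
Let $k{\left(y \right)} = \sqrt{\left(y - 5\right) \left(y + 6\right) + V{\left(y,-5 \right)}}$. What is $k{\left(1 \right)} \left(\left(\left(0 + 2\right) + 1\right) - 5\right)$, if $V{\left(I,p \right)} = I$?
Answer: $- 6 i \sqrt{3} \approx - 10.392 i$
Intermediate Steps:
$k{\left(y \right)} = \sqrt{y + \left(-5 + y\right) \left(6 + y\right)}$ ($k{\left(y \right)} = \sqrt{\left(y - 5\right) \left(y + 6\right) + y} = \sqrt{\left(-5 + y\right) \left(6 + y\right) + y} = \sqrt{y + \left(-5 + y\right) \left(6 + y\right)}$)
$k{\left(1 \right)} \left(\left(\left(0 + 2\right) + 1\right) - 5\right) = \sqrt{-30 + 1^{2} + 2 \cdot 1} \left(\left(\left(0 + 2\right) + 1\right) - 5\right) = \sqrt{-30 + 1 + 2} \left(\left(2 + 1\right) - 5\right) = \sqrt{-27} \left(3 - 5\right) = 3 i \sqrt{3} \left(-2\right) = - 6 i \sqrt{3}$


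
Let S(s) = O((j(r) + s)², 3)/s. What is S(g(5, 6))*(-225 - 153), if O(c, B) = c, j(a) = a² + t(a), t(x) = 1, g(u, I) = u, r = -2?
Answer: -7560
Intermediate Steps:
j(a) = 1 + a² (j(a) = a² + 1 = 1 + a²)
S(s) = (5 + s)²/s (S(s) = ((1 + (-2)²) + s)²/s = ((1 + 4) + s)²/s = (5 + s)²/s)
S(g(5, 6))*(-225 - 153) = ((5 + 5)²/5)*(-225 - 153) = ((⅕)*10²)*(-378) = ((⅕)*100)*(-378) = 20*(-378) = -7560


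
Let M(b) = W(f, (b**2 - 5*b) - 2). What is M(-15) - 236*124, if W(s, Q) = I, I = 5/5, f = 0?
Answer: -29263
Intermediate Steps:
I = 1 (I = 5*(1/5) = 1)
W(s, Q) = 1
M(b) = 1
M(-15) - 236*124 = 1 - 236*124 = 1 - 29264 = -29263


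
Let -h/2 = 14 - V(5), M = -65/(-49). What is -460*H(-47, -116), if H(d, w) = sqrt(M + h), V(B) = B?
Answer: -460*I*sqrt(817)/7 ≈ -1878.3*I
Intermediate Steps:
M = 65/49 (M = -65*(-1/49) = 65/49 ≈ 1.3265)
h = -18 (h = -2*(14 - 1*5) = -2*(14 - 5) = -2*9 = -18)
H(d, w) = I*sqrt(817)/7 (H(d, w) = sqrt(65/49 - 18) = sqrt(-817/49) = I*sqrt(817)/7)
-460*H(-47, -116) = -460*I*sqrt(817)/7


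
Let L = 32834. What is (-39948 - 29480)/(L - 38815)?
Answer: 69428/5981 ≈ 11.608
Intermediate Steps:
(-39948 - 29480)/(L - 38815) = (-39948 - 29480)/(32834 - 38815) = -69428/(-5981) = -69428*(-1/5981) = 69428/5981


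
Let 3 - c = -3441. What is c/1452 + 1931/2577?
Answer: 973250/311817 ≈ 3.1212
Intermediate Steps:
c = 3444 (c = 3 - 1*(-3441) = 3 + 3441 = 3444)
c/1452 + 1931/2577 = 3444/1452 + 1931/2577 = 3444*(1/1452) + 1931*(1/2577) = 287/121 + 1931/2577 = 973250/311817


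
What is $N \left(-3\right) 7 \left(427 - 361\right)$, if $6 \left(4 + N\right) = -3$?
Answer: $6237$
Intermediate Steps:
$N = - \frac{9}{2}$ ($N = -4 + \frac{1}{6} \left(-3\right) = -4 - \frac{1}{2} = - \frac{9}{2} \approx -4.5$)
$N \left(-3\right) 7 \left(427 - 361\right) = \left(- \frac{9}{2}\right) \left(-3\right) 7 \left(427 - 361\right) = \frac{27}{2} \cdot 7 \cdot 66 = \frac{189}{2} \cdot 66 = 6237$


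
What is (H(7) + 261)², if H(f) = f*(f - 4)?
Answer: 79524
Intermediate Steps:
H(f) = f*(-4 + f)
(H(7) + 261)² = (7*(-4 + 7) + 261)² = (7*3 + 261)² = (21 + 261)² = 282² = 79524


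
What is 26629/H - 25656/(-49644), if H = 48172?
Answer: 213155909/199287564 ≈ 1.0696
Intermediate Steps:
26629/H - 25656/(-49644) = 26629/48172 - 25656/(-49644) = 26629*(1/48172) - 25656*(-1/49644) = 26629/48172 + 2138/4137 = 213155909/199287564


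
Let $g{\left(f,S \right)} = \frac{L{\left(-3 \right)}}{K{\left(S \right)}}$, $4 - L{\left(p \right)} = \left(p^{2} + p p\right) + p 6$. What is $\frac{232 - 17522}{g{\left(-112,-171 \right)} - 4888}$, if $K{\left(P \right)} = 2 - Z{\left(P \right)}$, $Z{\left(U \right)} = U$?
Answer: $\frac{299117}{84562} \approx 3.5373$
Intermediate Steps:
$L{\left(p \right)} = 4 - 6 p - 2 p^{2}$ ($L{\left(p \right)} = 4 - \left(\left(p^{2} + p p\right) + p 6\right) = 4 - \left(\left(p^{2} + p^{2}\right) + 6 p\right) = 4 - \left(2 p^{2} + 6 p\right) = 4 - 6 p - 2 p^{2}$)
$K{\left(P \right)} = 2 - P$
$g{\left(f,S \right)} = \frac{4}{2 - S}$ ($g{\left(f,S \right)} = \frac{4 - -18 - 2 \left(-3\right)^{2}}{2 - S} = \frac{4 + 18 - 18}{2 - S} = \frac{4}{2 - S}$)
$\frac{232 - 17522}{g{\left(-112,-171 \right)} - 4888} = \frac{232 - 17522}{- \frac{4}{-2 - 171} - 4888} = - \frac{17290}{- \frac{4}{-173} - 4888} = - \frac{17290}{\left(-4\right) \left(- \frac{1}{173}\right) - 4888} = - \frac{17290}{\frac{4}{173} - 4888} = - \frac{17290}{- \frac{845620}{173}} = \left(-17290\right) \left(- \frac{173}{845620}\right) = \frac{299117}{84562}$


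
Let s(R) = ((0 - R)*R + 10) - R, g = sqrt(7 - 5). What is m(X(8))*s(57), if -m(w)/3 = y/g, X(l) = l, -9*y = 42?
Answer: -23072*sqrt(2) ≈ -32629.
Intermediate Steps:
y = -14/3 (y = -1/9*42 = -14/3 ≈ -4.6667)
g = sqrt(2) ≈ 1.4142
m(w) = 7*sqrt(2) (m(w) = -(-14)/(sqrt(2)) = -(-14)*sqrt(2)/2 = -(-7)*sqrt(2) = 7*sqrt(2))
s(R) = 10 - R - R**2 (s(R) = ((-R)*R + 10) - R = (-R**2 + 10) - R = (10 - R**2) - R = 10 - R - R**2)
m(X(8))*s(57) = (7*sqrt(2))*(10 - 1*57 - 1*57**2) = (7*sqrt(2))*(10 - 57 - 1*3249) = (7*sqrt(2))*(10 - 57 - 3249) = (7*sqrt(2))*(-3296) = -23072*sqrt(2)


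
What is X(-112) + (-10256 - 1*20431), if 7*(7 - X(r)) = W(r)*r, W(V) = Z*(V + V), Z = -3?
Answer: -19928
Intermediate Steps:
W(V) = -6*V (W(V) = -3*(V + V) = -6*V)
X(r) = 7 + 6*r²/7 (X(r) = 7 - (-6*r)*r/7 = 7 - (-6)*r²/7 = 7 + 6*r²/7)
X(-112) + (-10256 - 1*20431) = (7 + (6/7)*(-112)²) + (-10256 - 1*20431) = (7 + (6/7)*12544) + (-10256 - 20431) = (7 + 10752) - 30687 = 10759 - 30687 = -19928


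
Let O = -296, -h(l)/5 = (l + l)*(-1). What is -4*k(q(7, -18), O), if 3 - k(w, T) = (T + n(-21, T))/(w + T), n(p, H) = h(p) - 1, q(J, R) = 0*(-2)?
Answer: -381/74 ≈ -5.1487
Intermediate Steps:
q(J, R) = 0
h(l) = 10*l (h(l) = -5*(l + l)*(-1) = -5*2*l*(-1) = -(-10)*l = 10*l)
n(p, H) = -1 + 10*p (n(p, H) = 10*p - 1 = -1 + 10*p)
k(w, T) = 3 - (-211 + T)/(T + w) (k(w, T) = 3 - (T + (-1 + 10*(-21)))/(w + T) = 3 - (T + (-1 - 210))/(T + w) = 3 - (T - 211)/(T + w) = 3 - (-211 + T)/(T + w))
-4*k(q(7, -18), O) = -4*(211 + 2*(-296) + 3*0)/(-296 + 0) = -4*(211 - 592 + 0)/(-296) = -(-1)*(-381)/74 = -4*381/296 = -381/74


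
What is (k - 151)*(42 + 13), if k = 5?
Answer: -8030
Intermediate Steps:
(k - 151)*(42 + 13) = (5 - 151)*(42 + 13) = -146*55 = -8030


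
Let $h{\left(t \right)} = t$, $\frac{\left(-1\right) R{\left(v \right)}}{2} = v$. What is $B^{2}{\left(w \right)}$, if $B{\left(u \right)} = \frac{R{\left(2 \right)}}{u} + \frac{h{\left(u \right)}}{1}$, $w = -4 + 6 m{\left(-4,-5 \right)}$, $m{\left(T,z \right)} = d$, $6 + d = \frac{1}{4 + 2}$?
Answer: $\frac{2301289}{1521} \approx 1513.0$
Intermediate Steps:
$d = - \frac{35}{6}$ ($d = -6 + \frac{1}{4 + 2} = -6 + \frac{1}{6} = - \frac{35}{6} \approx -5.8333$)
$R{\left(v \right)} = - 2 v$
$m{\left(T,z \right)} = - \frac{35}{6}$
$w = -39$ ($w = -4 + 6 \left(- \frac{35}{6}\right) = -4 - 35 = -39$)
$B{\left(u \right)} = u - \frac{4}{u}$ ($B{\left(u \right)} = \frac{\left(-2\right) 2}{u} + \frac{u}{1} = - \frac{4}{u} + u 1 = - \frac{4}{u} + u = u - \frac{4}{u}$)
$B^{2}{\left(w \right)} = \left(-39 - \frac{4}{-39}\right)^{2} = \left(-39 - - \frac{4}{39}\right)^{2} = \left(-39 + \frac{4}{39}\right)^{2} = \left(- \frac{1517}{39}\right)^{2} = \frac{2301289}{1521}$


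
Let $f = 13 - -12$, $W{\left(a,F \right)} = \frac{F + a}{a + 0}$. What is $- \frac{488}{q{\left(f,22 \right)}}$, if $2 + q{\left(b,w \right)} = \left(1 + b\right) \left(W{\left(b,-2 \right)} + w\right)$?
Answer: $- \frac{1525}{1856} \approx -0.82166$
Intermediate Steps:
$W{\left(a,F \right)} = \frac{F + a}{a}$
$f = 25$ ($f = 13 + 12 = 25$)
$q{\left(b,w \right)} = -2 + \left(1 + b\right) \left(w + \frac{-2 + b}{b}\right)$ ($q{\left(b,w \right)} = -2 + \left(1 + b\right) \left(\frac{-2 + b}{b} + w\right) = -2 + \left(1 + b\right) \left(w + \frac{-2 + b}{b}\right)$)
$- \frac{488}{q{\left(f,22 \right)}} = - \frac{488}{-3 + 25 + 22 - \frac{2}{25} + 25 \cdot 22} = - \frac{488}{-3 + 25 + 22 - \frac{2}{25} + 550} = - \frac{488}{\frac{14848}{25}} = \left(-488\right) \frac{25}{14848} = - \frac{1525}{1856}$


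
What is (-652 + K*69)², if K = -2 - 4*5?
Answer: 4708900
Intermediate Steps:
K = -22 (K = -2 - 20 = -22)
(-652 + K*69)² = (-652 - 22*69)² = (-652 - 1518)² = (-2170)² = 4708900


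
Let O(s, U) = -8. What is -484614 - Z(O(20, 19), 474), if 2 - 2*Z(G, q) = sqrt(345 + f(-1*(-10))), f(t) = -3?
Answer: -484615 + 3*sqrt(38)/2 ≈ -4.8461e+5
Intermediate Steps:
Z(G, q) = 1 - 3*sqrt(38)/2 (Z(G, q) = 1 - sqrt(345 - 3)/2 = 1 - 3*sqrt(38)/2)
-484614 - Z(O(20, 19), 474) = -484614 - (1 - 3*sqrt(38)/2) = -484614 + (-1 + 3*sqrt(38)/2) = -484615 + 3*sqrt(38)/2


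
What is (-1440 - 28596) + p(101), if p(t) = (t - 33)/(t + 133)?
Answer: -3514178/117 ≈ -30036.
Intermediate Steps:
p(t) = (-33 + t)/(133 + t)
(-1440 - 28596) + p(101) = (-1440 - 28596) + (-33 + 101)/(133 + 101) = -30036 + 68/234 = -30036 + (1/234)*68 = -30036 + 34/117 = -3514178/117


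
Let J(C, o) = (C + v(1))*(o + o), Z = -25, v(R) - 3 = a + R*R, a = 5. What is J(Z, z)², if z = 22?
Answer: 495616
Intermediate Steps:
v(R) = 8 + R² (v(R) = 3 + (5 + R*R) = 3 + (5 + R²) = 8 + R²)
J(C, o) = 2*o*(9 + C) (J(C, o) = (C + (8 + 1²))*(o + o) = (C + (8 + 1))*(2*o) = (C + 9)*(2*o) = (9 + C)*(2*o) = 2*o*(9 + C))
J(Z, z)² = (2*22*(9 - 25))² = (2*22*(-16))² = (-704)² = 495616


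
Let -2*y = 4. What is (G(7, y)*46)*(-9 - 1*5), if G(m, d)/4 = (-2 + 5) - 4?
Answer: 2576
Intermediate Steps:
y = -2 (y = -1/2*4 = -2)
G(m, d) = -4 (G(m, d) = 4*((-2 + 5) - 4) = 4*(3 - 4) = 4*(-1) = -4)
(G(7, y)*46)*(-9 - 1*5) = (-4*46)*(-9 - 1*5) = -184*(-9 - 5) = -184*(-14) = 2576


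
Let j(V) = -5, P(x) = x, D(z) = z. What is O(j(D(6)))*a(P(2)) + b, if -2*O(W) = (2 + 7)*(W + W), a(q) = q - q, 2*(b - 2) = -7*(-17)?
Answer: 123/2 ≈ 61.500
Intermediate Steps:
b = 123/2 (b = 2 + (-7*(-17))/2 = 2 + (½)*119 = 2 + 119/2 = 123/2 ≈ 61.500)
a(q) = 0
O(W) = -9*W (O(W) = -(2 + 7)*(W + W)/2 = -9*2*W/2 = -9*W)
O(j(D(6)))*a(P(2)) + b = -9*(-5)*0 + 123/2 = 45*0 + 123/2 = 0 + 123/2 = 123/2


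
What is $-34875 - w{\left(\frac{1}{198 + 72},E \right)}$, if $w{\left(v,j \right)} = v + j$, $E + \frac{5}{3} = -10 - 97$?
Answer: $- \frac{9386911}{270} \approx -34766.0$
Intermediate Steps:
$E = - \frac{326}{3}$ ($E = - \frac{5}{3} - 107 = - \frac{326}{3} \approx -108.67$)
$w{\left(v,j \right)} = j + v$
$-34875 - w{\left(\frac{1}{198 + 72},E \right)} = -34875 - \left(- \frac{326}{3} + \frac{1}{198 + 72}\right) = -34875 - \left(- \frac{326}{3} + \frac{1}{270}\right) = -34875 - - \frac{29339}{270} = -34875 + \frac{29339}{270} = - \frac{9386911}{270}$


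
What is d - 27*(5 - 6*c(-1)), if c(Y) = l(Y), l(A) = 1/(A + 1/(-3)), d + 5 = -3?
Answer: -529/2 ≈ -264.50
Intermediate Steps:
d = -8 (d = -5 - 3 = -8)
l(A) = 1/(-⅓ + A) (l(A) = 1/(A - ⅓) = 1/(-⅓ + A))
c(Y) = 3/(-1 + 3*Y)
d - 27*(5 - 6*c(-1)) = -8 - 27*(5 - 18/(-1 + 3*(-1))) = -8 - 27*(5 - 18/(-1 - 3)) = -8 - 27*(5 - 18/(-4)) = -8 - 27*(5 - 18*(-1)/4) = -8 - 27*(5 - 6*(-¾)) = -8 - 27*(5 + 9/2) = -8 - 27*19/2 = -8 - 513/2 = -529/2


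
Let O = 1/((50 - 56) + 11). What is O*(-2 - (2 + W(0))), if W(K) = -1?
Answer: -⅗ ≈ -0.60000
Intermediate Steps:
O = ⅕ (O = 1/(-6 + 11) = 1/5 = ⅕ ≈ 0.20000)
O*(-2 - (2 + W(0))) = (-2 - (2 - 1))/5 = (-2 - 1*1)/5 = (-2 - 1)/5 = (⅕)*(-3) = -⅗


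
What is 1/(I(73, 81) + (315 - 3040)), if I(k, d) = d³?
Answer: 1/528716 ≈ 1.8914e-6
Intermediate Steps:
1/(I(73, 81) + (315 - 3040)) = 1/(81³ + (315 - 3040)) = 1/(531441 - 2725) = 1/528716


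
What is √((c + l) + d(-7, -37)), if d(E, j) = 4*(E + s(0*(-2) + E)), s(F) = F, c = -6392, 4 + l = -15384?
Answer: 2*I*√5459 ≈ 147.77*I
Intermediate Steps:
l = -15388 (l = -4 - 15384 = -15388)
d(E, j) = 8*E (d(E, j) = 4*(E + (0*(-2) + E)) = 4*(E + (0 + E)) = 4*(E + E) = 4*(2*E) = 8*E)
√((c + l) + d(-7, -37)) = √((-6392 - 15388) + 8*(-7)) = √(-21780 - 56) = √(-21836) = 2*I*√5459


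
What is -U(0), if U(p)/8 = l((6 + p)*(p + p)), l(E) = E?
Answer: 0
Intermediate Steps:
U(p) = 16*p*(6 + p) (U(p) = 8*((6 + p)*(p + p)) = 8*((6 + p)*(2*p)) = 8*(2*p*(6 + p)) = 16*p*(6 + p))
-U(0) = -16*0*(6 + 0) = -16*0*6 = -1*0 = 0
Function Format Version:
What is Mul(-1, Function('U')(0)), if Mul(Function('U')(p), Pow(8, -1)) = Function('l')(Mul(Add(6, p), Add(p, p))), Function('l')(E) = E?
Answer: 0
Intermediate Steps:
Function('U')(p) = Mul(16, p, Add(6, p)) (Function('U')(p) = Mul(8, Mul(Add(6, p), Add(p, p))) = Mul(8, Mul(Add(6, p), Mul(2, p))) = Mul(8, Mul(2, p, Add(6, p))) = Mul(16, p, Add(6, p)))
Mul(-1, Function('U')(0)) = Mul(-1, Mul(16, 0, Add(6, 0))) = Mul(-1, Mul(16, 0, 6)) = Mul(-1, 0) = 0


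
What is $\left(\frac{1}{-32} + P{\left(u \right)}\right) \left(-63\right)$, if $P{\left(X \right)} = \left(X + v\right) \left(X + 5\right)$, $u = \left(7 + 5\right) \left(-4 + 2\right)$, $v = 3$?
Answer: $- \frac{804321}{32} \approx -25135.0$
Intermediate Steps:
$u = -24$ ($u = 12 \left(-2\right) = -24$)
$P{\left(X \right)} = \left(3 + X\right) \left(5 + X\right)$ ($P{\left(X \right)} = \left(X + 3\right) \left(X + 5\right) = \left(3 + X\right) \left(5 + X\right)$)
$\left(\frac{1}{-32} + P{\left(u \right)}\right) \left(-63\right) = \left(\frac{1}{-32} + \left(15 + \left(-24\right)^{2} + 8 \left(-24\right)\right)\right) \left(-63\right) = \left(- \frac{1}{32} + \left(15 + 576 - 192\right)\right) \left(-63\right) = \left(- \frac{1}{32} + 399\right) \left(-63\right) = \frac{12767}{32} \left(-63\right) = - \frac{804321}{32}$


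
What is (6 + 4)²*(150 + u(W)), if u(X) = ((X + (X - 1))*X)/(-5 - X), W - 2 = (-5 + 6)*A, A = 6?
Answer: 183000/13 ≈ 14077.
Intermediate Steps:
W = 8 (W = 2 + (-5 + 6)*6 = 2 + 1*6 = 2 + 6 = 8)
u(X) = X*(-1 + 2*X)/(-5 - X) (u(X) = ((X + (-1 + X))*X)/(-5 - X) = ((-1 + 2*X)*X)/(-5 - X) = (X*(-1 + 2*X))/(-5 - X) = X*(-1 + 2*X)/(-5 - X))
(6 + 4)²*(150 + u(W)) = (6 + 4)²*(150 + 8*(1 - 2*8)/(5 + 8)) = 10²*(150 + 8*(1 - 16)/13) = 100*(150 + 8*(1/13)*(-15)) = 100*(150 - 120/13) = 100*(1830/13) = 183000/13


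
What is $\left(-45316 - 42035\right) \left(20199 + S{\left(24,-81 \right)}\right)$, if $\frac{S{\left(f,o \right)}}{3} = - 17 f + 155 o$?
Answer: $1632590190$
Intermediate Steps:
$S{\left(f,o \right)} = - 51 f + 465 o$ ($S{\left(f,o \right)} = 3 \left(- 17 f + 155 o\right) = - 51 f + 465 o$)
$\left(-45316 - 42035\right) \left(20199 + S{\left(24,-81 \right)}\right) = \left(-45316 - 42035\right) \left(20199 + \left(\left(-51\right) 24 + 465 \left(-81\right)\right)\right) = - 87351 \left(20199 - 38889\right) = \left(-87351\right) \left(-18690\right) = 1632590190$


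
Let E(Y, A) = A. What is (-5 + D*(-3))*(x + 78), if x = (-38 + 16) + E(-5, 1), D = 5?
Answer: -1140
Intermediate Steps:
x = -21 (x = (-38 + 16) + 1 = -22 + 1 = -21)
(-5 + D*(-3))*(x + 78) = (-5 + 5*(-3))*(-21 + 78) = (-5 - 15)*57 = -20*57 = -1140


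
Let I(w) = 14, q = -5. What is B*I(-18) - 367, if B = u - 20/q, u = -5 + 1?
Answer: -367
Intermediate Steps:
u = -4
B = 0 (B = -4 - 20/(-5) = -4 - 20*(-1)/5 = -4 - 5*(-4/5) = -4 + 4 = 0)
B*I(-18) - 367 = 0*14 - 367 = 0 - 367 = -367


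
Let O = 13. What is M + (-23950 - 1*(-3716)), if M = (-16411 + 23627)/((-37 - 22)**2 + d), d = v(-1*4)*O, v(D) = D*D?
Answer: -74636010/3689 ≈ -20232.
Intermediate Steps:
v(D) = D**2
d = 208 (d = (-1*4)**2*13 = (-4)**2*13 = 16*13 = 208)
M = 7216/3689 (M = (-16411 + 23627)/((-37 - 22)**2 + 208) = 7216/((-59)**2 + 208) = 7216/(3481 + 208) = 7216/3689 ≈ 1.9561)
M + (-23950 - 1*(-3716)) = 7216/3689 + (-23950 - 1*(-3716)) = 7216/3689 + (-23950 + 3716) = 7216/3689 - 20234 = -74636010/3689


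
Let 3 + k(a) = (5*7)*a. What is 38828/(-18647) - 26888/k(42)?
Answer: -558341212/27355149 ≈ -20.411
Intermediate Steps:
k(a) = -3 + 35*a (k(a) = -3 + (5*7)*a = -3 + 35*a)
38828/(-18647) - 26888/k(42) = 38828/(-18647) - 26888/(-3 + 35*42) = 38828*(-1/18647) - 26888/(-3 + 1470) = -38828/18647 - 26888/1467 = -558341212/27355149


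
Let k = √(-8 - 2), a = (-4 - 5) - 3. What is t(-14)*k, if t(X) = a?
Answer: -12*I*√10 ≈ -37.947*I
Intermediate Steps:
a = -12 (a = -9 - 3 = -12)
t(X) = -12
k = I*√10 (k = √(-10) = I*√10 ≈ 3.1623*I)
t(-14)*k = -12*I*√10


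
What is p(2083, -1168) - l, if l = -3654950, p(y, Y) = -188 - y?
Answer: 3652679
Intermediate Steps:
p(2083, -1168) - l = (-188 - 1*2083) - 1*(-3654950) = (-188 - 2083) + 3654950 = -2271 + 3654950 = 3652679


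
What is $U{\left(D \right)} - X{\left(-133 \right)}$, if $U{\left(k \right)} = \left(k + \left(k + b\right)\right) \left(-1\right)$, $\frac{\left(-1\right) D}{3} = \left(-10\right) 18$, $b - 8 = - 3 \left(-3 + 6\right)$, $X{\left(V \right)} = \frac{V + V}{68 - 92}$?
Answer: $- \frac{13081}{12} \approx -1090.1$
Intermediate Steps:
$X{\left(V \right)} = - \frac{V}{12}$ ($X{\left(V \right)} = \frac{2 V}{-24} = 2 V \left(- \frac{1}{24}\right) = - \frac{V}{12}$)
$b = -1$ ($b = 8 - 3 \left(-3 + 6\right) = 8 - 9 = -1$)
$D = 540$ ($D = - 3 \left(\left(-10\right) 18\right) = \left(-3\right) \left(-180\right) = 540$)
$U{\left(k \right)} = 1 - 2 k$ ($U{\left(k \right)} = \left(k + \left(k - 1\right)\right) \left(-1\right) = \left(k + \left(-1 + k\right)\right) \left(-1\right) = \left(-1 + 2 k\right) \left(-1\right) = 1 - 2 k$)
$U{\left(D \right)} - X{\left(-133 \right)} = \left(1 - 1080\right) - \left(- \frac{1}{12}\right) \left(-133\right) = \left(1 - 1080\right) - \frac{133}{12} = -1079 - \frac{133}{12} = - \frac{13081}{12}$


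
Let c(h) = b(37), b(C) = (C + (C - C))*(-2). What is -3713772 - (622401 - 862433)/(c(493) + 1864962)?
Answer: -865721074688/233111 ≈ -3.7138e+6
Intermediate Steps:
b(C) = -2*C (b(C) = (C + 0)*(-2) = C*(-2) = -2*C)
c(h) = -74 (c(h) = -2*37 = -74)
-3713772 - (622401 - 862433)/(c(493) + 1864962) = -3713772 - (622401 - 862433)/(-74 + 1864962) = -3713772 - (-240032)/1864888 = -3713772 - 1*(-30004/233111) = -3713772 + 30004/233111 = -865721074688/233111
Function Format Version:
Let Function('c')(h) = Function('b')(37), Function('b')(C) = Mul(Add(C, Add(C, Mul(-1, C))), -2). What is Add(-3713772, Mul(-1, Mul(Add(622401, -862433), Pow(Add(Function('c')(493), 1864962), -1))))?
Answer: Rational(-865721074688, 233111) ≈ -3.7138e+6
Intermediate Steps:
Function('b')(C) = Mul(-2, C) (Function('b')(C) = Mul(Add(C, 0), -2) = Mul(C, -2) = Mul(-2, C))
Function('c')(h) = -74 (Function('c')(h) = Mul(-2, 37) = -74)
Add(-3713772, Mul(-1, Mul(Add(622401, -862433), Pow(Add(Function('c')(493), 1864962), -1)))) = Add(-3713772, Mul(-1, Mul(Add(622401, -862433), Pow(Add(-74, 1864962), -1)))) = Add(-3713772, Mul(-1, Mul(-240032, Pow(1864888, -1)))) = Add(-3713772, Mul(-1, Mul(-240032, Rational(1, 1864888)))) = Add(-3713772, Mul(-1, Rational(-30004, 233111))) = Add(-3713772, Rational(30004, 233111)) = Rational(-865721074688, 233111)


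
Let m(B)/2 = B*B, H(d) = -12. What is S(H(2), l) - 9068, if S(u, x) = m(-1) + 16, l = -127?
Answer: -9050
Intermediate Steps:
m(B) = 2*B**2 (m(B) = 2*(B*B) = 2*B**2)
S(u, x) = 18 (S(u, x) = 2*(-1)**2 + 16 = 2*1 + 16 = 2 + 16 = 18)
S(H(2), l) - 9068 = 18 - 9068 = -9050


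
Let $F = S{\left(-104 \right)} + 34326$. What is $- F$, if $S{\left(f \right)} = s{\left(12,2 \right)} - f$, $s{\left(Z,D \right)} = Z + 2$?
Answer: $-34444$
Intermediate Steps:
$s{\left(Z,D \right)} = 2 + Z$
$S{\left(f \right)} = 14 - f$ ($S{\left(f \right)} = \left(2 + 12\right) - f = 14 - f$)
$F = 34444$ ($F = \left(14 - -104\right) + 34326 = \left(14 + 104\right) + 34326 = 118 + 34326 = 34444$)
$- F = \left(-1\right) 34444 = -34444$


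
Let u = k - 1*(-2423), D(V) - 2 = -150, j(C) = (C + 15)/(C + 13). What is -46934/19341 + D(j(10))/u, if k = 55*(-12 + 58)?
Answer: -78442190/31931991 ≈ -2.4565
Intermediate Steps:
j(C) = (15 + C)/(13 + C)
k = 2530 (k = 55*46 = 2530)
D(V) = -148 (D(V) = 2 - 150 = -148)
u = 4953 (u = 2530 - 1*(-2423) = 2530 + 2423 = 4953)
-46934/19341 + D(j(10))/u = -46934/19341 - 148/4953 = -78442190/31931991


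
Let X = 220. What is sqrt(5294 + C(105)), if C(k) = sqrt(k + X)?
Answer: sqrt(5294 + 5*sqrt(13)) ≈ 72.884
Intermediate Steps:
C(k) = sqrt(220 + k) (C(k) = sqrt(k + 220) = sqrt(220 + k))
sqrt(5294 + C(105)) = sqrt(5294 + sqrt(220 + 105)) = sqrt(5294 + sqrt(325)) = sqrt(5294 + 5*sqrt(13))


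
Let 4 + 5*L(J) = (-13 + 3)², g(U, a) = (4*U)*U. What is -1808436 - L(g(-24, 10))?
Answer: -9042276/5 ≈ -1.8085e+6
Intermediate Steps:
g(U, a) = 4*U²
L(J) = 96/5 (L(J) = -⅘ + (-13 + 3)²/5 = -⅘ + (⅕)*(-10)² = -⅘ + (⅕)*100 = -⅘ + 20 = 96/5)
-1808436 - L(g(-24, 10)) = -1808436 - 1*96/5 = -1808436 - 96/5 = -9042276/5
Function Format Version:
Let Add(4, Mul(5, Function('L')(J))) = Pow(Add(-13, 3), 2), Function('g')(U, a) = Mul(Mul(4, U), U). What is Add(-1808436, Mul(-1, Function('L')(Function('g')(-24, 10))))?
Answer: Rational(-9042276, 5) ≈ -1.8085e+6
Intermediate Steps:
Function('g')(U, a) = Mul(4, Pow(U, 2))
Function('L')(J) = Rational(96, 5) (Function('L')(J) = Add(Rational(-4, 5), Mul(Rational(1, 5), Pow(Add(-13, 3), 2))) = Add(Rational(-4, 5), Mul(Rational(1, 5), Pow(-10, 2))) = Add(Rational(-4, 5), Mul(Rational(1, 5), 100)) = Add(Rational(-4, 5), 20) = Rational(96, 5))
Add(-1808436, Mul(-1, Function('L')(Function('g')(-24, 10)))) = Add(-1808436, Mul(-1, Rational(96, 5))) = Add(-1808436, Rational(-96, 5)) = Rational(-9042276, 5)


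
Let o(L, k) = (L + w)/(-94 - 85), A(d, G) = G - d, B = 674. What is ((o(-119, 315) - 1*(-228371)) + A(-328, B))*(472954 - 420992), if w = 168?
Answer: 2133441142716/179 ≈ 1.1919e+10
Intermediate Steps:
o(L, k) = -168/179 - L/179 (o(L, k) = (L + 168)/(-94 - 85) = (168 + L)/(-179) = (168 + L)*(-1/179) = -168/179 - L/179)
((o(-119, 315) - 1*(-228371)) + A(-328, B))*(472954 - 420992) = (((-168/179 - 1/179*(-119)) - 1*(-228371)) + (674 - 1*(-328)))*(472954 - 420992) = (((-168/179 + 119/179) + 228371) + (674 + 328))*51962 = ((-49/179 + 228371) + 1002)*51962 = (40878360/179 + 1002)*51962 = (41057718/179)*51962 = 2133441142716/179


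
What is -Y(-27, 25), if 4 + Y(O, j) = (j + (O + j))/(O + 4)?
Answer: 5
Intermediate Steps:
Y(O, j) = -4 + (O + 2*j)/(4 + O) (Y(O, j) = -4 + (j + (O + j))/(O + 4) = -4 + (O + 2*j)/(4 + O))
-Y(-27, 25) = -(-16 - 3*(-27) + 2*25)/(4 - 27) = -(-16 + 81 + 50)/(-23) = -(-1)*115/23 = -1*(-5) = 5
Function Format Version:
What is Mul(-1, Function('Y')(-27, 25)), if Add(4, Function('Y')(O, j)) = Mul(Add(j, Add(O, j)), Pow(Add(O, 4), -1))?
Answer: 5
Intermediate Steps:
Function('Y')(O, j) = Add(-4, Mul(Pow(Add(4, O), -1), Add(O, Mul(2, j)))) (Function('Y')(O, j) = Add(-4, Mul(Add(j, Add(O, j)), Pow(Add(O, 4), -1))) = Add(-4, Mul(Add(O, Mul(2, j)), Pow(Add(4, O), -1))) = Add(-4, Mul(Pow(Add(4, O), -1), Add(O, Mul(2, j)))))
Mul(-1, Function('Y')(-27, 25)) = Mul(-1, Mul(Pow(Add(4, -27), -1), Add(-16, Mul(-3, -27), Mul(2, 25)))) = Mul(-1, Mul(Pow(-23, -1), Add(-16, 81, 50))) = Mul(-1, Mul(Rational(-1, 23), 115)) = Mul(-1, -5) = 5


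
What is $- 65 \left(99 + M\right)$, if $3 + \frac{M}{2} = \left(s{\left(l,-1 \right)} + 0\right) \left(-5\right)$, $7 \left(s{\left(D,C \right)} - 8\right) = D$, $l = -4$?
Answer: $- \frac{8515}{7} \approx -1216.4$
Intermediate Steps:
$s{\left(D,C \right)} = 8 + \frac{D}{7}$
$M = - \frac{562}{7}$ ($M = -6 + 2 \left(\left(8 + \frac{1}{7} \left(-4\right)\right) + 0\right) \left(-5\right) = -6 + 2 \left(\left(8 - \frac{4}{7}\right) + 0\right) \left(-5\right) = -6 + 2 \left(\frac{52}{7} + 0\right) \left(-5\right) = -6 + 2 \cdot \frac{52}{7} \left(-5\right) = -6 + 2 \left(- \frac{260}{7}\right) = -6 - \frac{520}{7} = - \frac{562}{7} \approx -80.286$)
$- 65 \left(99 + M\right) = - 65 \left(99 - \frac{562}{7}\right) = \left(-65\right) \frac{131}{7} = - \frac{8515}{7}$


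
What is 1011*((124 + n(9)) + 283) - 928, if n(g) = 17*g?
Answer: 565232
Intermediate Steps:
1011*((124 + n(9)) + 283) - 928 = 1011*((124 + 17*9) + 283) - 928 = 1011*((124 + 153) + 283) - 928 = 1011*(277 + 283) - 928 = 1011*560 - 928 = 566160 - 928 = 565232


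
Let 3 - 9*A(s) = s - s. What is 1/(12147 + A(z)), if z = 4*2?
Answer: 3/36442 ≈ 8.2323e-5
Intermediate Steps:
z = 8
A(s) = ⅓ (A(s) = ⅓ - (s - s)/9 = ⅓ - ⅑*0 = ⅓ + 0 = ⅓)
1/(12147 + A(z)) = 1/(12147 + ⅓) = 1/(36442/3) = 3/36442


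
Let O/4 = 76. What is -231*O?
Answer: -70224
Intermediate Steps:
O = 304 (O = 4*76 = 304)
-231*O = -231*304 = -70224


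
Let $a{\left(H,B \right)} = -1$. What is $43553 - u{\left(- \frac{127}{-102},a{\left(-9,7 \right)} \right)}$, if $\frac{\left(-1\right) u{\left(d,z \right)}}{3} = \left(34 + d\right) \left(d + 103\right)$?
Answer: $\frac{189267439}{3468} \approx 54575.0$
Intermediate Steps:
$u{\left(d,z \right)} = - 3 \left(34 + d\right) \left(103 + d\right)$ ($u{\left(d,z \right)} = - 3 \left(34 + d\right) \left(d + 103\right) = - 3 \left(34 + d\right) \left(103 + d\right)$)
$43553 - u{\left(- \frac{127}{-102},a{\left(-9,7 \right)} \right)} = 43553 - \left(-10506 - 411 \left(- \frac{127}{-102}\right) - 3 \left(- \frac{127}{-102}\right)^{2}\right) = 43553 - \left(-10506 - 411 \left(\left(-127\right) \left(- \frac{1}{102}\right)\right) - 3 \left(\left(-127\right) \left(- \frac{1}{102}\right)\right)^{2}\right) = 43553 - \left(-10506 - \frac{17399}{34} - 3 \left(\frac{127}{102}\right)^{2}\right) = 43553 - \left(-10506 - \frac{17399}{34} - \frac{16129}{3468}\right) = 43553 - - \frac{38225635}{3468} = 43553 + \frac{38225635}{3468} = \frac{189267439}{3468}$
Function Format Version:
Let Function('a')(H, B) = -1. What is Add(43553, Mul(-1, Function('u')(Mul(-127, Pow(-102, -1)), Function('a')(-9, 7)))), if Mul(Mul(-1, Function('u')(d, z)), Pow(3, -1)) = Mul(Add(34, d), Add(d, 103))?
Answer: Rational(189267439, 3468) ≈ 54575.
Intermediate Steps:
Function('u')(d, z) = Mul(-3, Add(34, d), Add(103, d)) (Function('u')(d, z) = Mul(-3, Mul(Add(34, d), Add(d, 103))) = Mul(-3, Mul(Add(34, d), Add(103, d))) = Mul(-3, Add(34, d), Add(103, d)))
Add(43553, Mul(-1, Function('u')(Mul(-127, Pow(-102, -1)), Function('a')(-9, 7)))) = Add(43553, Mul(-1, Add(-10506, Mul(-411, Mul(-127, Pow(-102, -1))), Mul(-3, Pow(Mul(-127, Pow(-102, -1)), 2))))) = Add(43553, Mul(-1, Add(-10506, Mul(-411, Mul(-127, Rational(-1, 102))), Mul(-3, Pow(Mul(-127, Rational(-1, 102)), 2))))) = Add(43553, Mul(-1, Add(-10506, Mul(-411, Rational(127, 102)), Mul(-3, Pow(Rational(127, 102), 2))))) = Add(43553, Mul(-1, Add(-10506, Rational(-17399, 34), Mul(-3, Rational(16129, 10404))))) = Add(43553, Mul(-1, Add(-10506, Rational(-17399, 34), Rational(-16129, 3468)))) = Add(43553, Mul(-1, Rational(-38225635, 3468))) = Add(43553, Rational(38225635, 3468)) = Rational(189267439, 3468)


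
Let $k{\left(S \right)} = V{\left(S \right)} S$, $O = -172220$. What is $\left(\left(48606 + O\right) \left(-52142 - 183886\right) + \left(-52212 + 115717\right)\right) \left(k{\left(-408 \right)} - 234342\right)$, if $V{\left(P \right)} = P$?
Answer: $-1980437627094966$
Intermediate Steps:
$k{\left(S \right)} = S^{2}$ ($k{\left(S \right)} = S S = S^{2}$)
$\left(\left(48606 + O\right) \left(-52142 - 183886\right) + \left(-52212 + 115717\right)\right) \left(k{\left(-408 \right)} - 234342\right) = \left(\left(48606 - 172220\right) \left(-52142 - 183886\right) + \left(-52212 + 115717\right)\right) \left(\left(-408\right)^{2} - 234342\right) = \left(\left(-123614\right) \left(-236028\right) + 63505\right) \left(166464 - 234342\right) = \left(29176365192 + 63505\right) \left(-67878\right) = 29176428697 \left(-67878\right) = -1980437627094966$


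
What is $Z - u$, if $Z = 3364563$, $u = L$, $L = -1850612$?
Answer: $5215175$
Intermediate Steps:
$u = -1850612$
$Z - u = 3364563 - -1850612 = 3364563 + 1850612 = 5215175$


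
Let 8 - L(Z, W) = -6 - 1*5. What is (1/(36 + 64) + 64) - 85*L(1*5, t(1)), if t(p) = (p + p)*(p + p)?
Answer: -155099/100 ≈ -1551.0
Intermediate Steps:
t(p) = 4*p**2 (t(p) = (2*p)*(2*p) = 4*p**2)
L(Z, W) = 19 (L(Z, W) = 8 - (-6 - 1*5) = 8 - (-6 - 5) = 8 - 1*(-11) = 8 + 11 = 19)
(1/(36 + 64) + 64) - 85*L(1*5, t(1)) = (1/(36 + 64) + 64) - 85*19 = (1/100 + 64) - 1615 = 6401/100 - 1615 = -155099/100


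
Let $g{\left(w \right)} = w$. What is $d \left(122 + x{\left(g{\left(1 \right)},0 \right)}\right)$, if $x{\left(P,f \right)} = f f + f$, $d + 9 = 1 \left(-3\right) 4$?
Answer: $-2562$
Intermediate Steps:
$d = -21$ ($d = -9 + 1 \left(-3\right) 4 = -9 - 12 = -21$)
$x{\left(P,f \right)} = f + f^{2}$ ($x{\left(P,f \right)} = f^{2} + f = f + f^{2}$)
$d \left(122 + x{\left(g{\left(1 \right)},0 \right)}\right) = - 21 \left(122 + 0 \left(1 + 0\right)\right) = - 21 \left(122 + 0 \cdot 1\right) = - 21 \left(122 + 0\right) = \left(-21\right) 122 = -2562$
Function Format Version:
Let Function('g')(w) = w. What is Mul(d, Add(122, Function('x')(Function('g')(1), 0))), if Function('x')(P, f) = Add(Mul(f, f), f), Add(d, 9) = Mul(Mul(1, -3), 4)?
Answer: -2562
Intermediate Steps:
d = -21 (d = Add(-9, Mul(Mul(1, -3), 4)) = Add(-9, Mul(-3, 4)) = Add(-9, -12) = -21)
Function('x')(P, f) = Add(f, Pow(f, 2)) (Function('x')(P, f) = Add(Pow(f, 2), f) = Add(f, Pow(f, 2)))
Mul(d, Add(122, Function('x')(Function('g')(1), 0))) = Mul(-21, Add(122, Mul(0, Add(1, 0)))) = Mul(-21, Add(122, Mul(0, 1))) = Mul(-21, Add(122, 0)) = Mul(-21, 122) = -2562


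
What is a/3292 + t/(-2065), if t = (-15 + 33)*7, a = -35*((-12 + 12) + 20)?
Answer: -66439/242785 ≈ -0.27365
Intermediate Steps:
a = -700 (a = -35*(0 + 20) = -35*20 = -700)
t = 126 (t = 18*7 = 126)
a/3292 + t/(-2065) = -700/3292 + 126/(-2065) = -700*1/3292 + 126*(-1/2065) = -175/823 - 18/295 = -66439/242785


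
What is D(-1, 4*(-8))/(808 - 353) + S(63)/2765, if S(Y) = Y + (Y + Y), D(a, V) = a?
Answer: 2378/35945 ≈ 0.066157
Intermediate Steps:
S(Y) = 3*Y (S(Y) = Y + 2*Y = 3*Y)
D(-1, 4*(-8))/(808 - 353) + S(63)/2765 = -1/(808 - 353) + (3*63)/2765 = -1/455 + 189*(1/2765) = -1*1/455 + 27/395 = -1/455 + 27/395 = 2378/35945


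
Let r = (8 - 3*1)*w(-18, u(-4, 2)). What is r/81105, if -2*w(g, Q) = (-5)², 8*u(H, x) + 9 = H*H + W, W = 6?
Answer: -25/32442 ≈ -0.00077061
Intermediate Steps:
u(H, x) = -3/8 + H²/8 (u(H, x) = -9/8 + (H*H + 6)/8 = -9/8 + (H² + 6)/8 = -9/8 + (6 + H²)/8 = -9/8 + (¾ + H²/8) = -3/8 + H²/8)
w(g, Q) = -25/2 (w(g, Q) = -½*(-5)² = -½*25 = -25/2)
r = -125/2 (r = (8 - 3*1)*(-25/2) = (8 - 3)*(-25/2) = 5*(-25/2) = -125/2 ≈ -62.500)
r/81105 = -125/2/81105 = -125/2*1/81105 = -25/32442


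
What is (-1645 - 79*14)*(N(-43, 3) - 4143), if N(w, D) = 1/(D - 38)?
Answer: 56987358/5 ≈ 1.1397e+7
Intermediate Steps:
N(w, D) = 1/(-38 + D)
(-1645 - 79*14)*(N(-43, 3) - 4143) = (-1645 - 79*14)*(1/(-38 + 3) - 4143) = (-1645 - 1106)*(1/(-35) - 4143) = -2751*(-1/35 - 4143) = -2751*(-145006/35) = 56987358/5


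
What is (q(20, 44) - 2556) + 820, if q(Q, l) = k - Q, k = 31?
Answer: -1725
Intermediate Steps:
q(Q, l) = 31 - Q
(q(20, 44) - 2556) + 820 = ((31 - 1*20) - 2556) + 820 = ((31 - 20) - 2556) + 820 = (11 - 2556) + 820 = -2545 + 820 = -1725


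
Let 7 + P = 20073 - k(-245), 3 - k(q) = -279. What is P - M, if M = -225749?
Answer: 245533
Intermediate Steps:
k(q) = 282 (k(q) = 3 - 1*(-279) = 3 + 279 = 282)
P = 19784 (P = -7 + (20073 - 1*282) = -7 + (20073 - 282) = -7 + 19791 = 19784)
P - M = 19784 - 1*(-225749) = 19784 + 225749 = 245533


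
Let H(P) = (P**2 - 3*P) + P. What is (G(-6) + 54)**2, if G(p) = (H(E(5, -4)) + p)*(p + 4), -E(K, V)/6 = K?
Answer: 3437316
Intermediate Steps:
E(K, V) = -6*K
H(P) = P**2 - 2*P
G(p) = (4 + p)*(960 + p) (G(p) = ((-6*5)*(-2 - 6*5) + p)*(p + 4) = (-30*(-2 - 30) + p)*(4 + p) = (-30*(-32) + p)*(4 + p) = (960 + p)*(4 + p) = (4 + p)*(960 + p))
(G(-6) + 54)**2 = ((3840 + (-6)**2 + 964*(-6)) + 54)**2 = ((3840 + 36 - 5784) + 54)**2 = (-1908 + 54)**2 = (-1854)**2 = 3437316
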